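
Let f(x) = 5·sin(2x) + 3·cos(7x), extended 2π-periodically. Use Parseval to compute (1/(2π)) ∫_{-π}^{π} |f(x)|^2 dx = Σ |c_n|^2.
Σ |c_n|^2 = 17

Expand |f|^2 and use orthogonality of {sin(nx), cos(mx)} on [-π, π]:
  ∫_{-π}^{π} sin(nx)^2 dx = π, ∫ cos(mx)^2 dx = π, and cross terms integrate to 0.
So ∫_{-π}^{π} f(x)^2 dx = 5^2 · π + 3^2 · π = (25 + 9)π.
Divide by 2π: (25 + 9)/2 = 17.
By Parseval, this equals Σ |c_n|^2.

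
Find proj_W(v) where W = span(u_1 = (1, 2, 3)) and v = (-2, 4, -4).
proj_W(v) = (-3/7, -6/7, -9/7)

Set up U = [u_1 | ... | u_1] ∈ R^(3×1). The projector onto W = col(U) is P = U (U^T U)^(-1) U^T.
Compute U^T U =
  [14],
and U^T v = (-6).
Solve U^T U · c = U^T v for the coefficients: c = (-3/7). The projection is proj_W(v) = U c.
Check: (v - proj_W(v)) · u_1 = 0  (should be 0).
Result: proj_W(v) = (-3/7, -6/7, -9/7).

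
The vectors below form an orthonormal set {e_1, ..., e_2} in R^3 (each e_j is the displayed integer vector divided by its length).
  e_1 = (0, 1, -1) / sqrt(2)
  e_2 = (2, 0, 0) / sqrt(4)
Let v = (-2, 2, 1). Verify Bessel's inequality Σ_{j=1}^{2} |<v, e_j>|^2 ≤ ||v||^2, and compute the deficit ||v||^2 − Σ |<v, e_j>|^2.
Σ |<v, e_j>|^2 = 9/2; ||v||^2 = 9; deficit = 9/2

Write each e_j = u_j / sqrt(<u_j, u_j>) where u_j is the displayed integer vector. Then <v, e_j> = <v, u_j> / sqrt(<u_j, u_j>), so |<v, e_j>|^2 = <v, u_j>^2 / <u_j, u_j>.
Coefficients: <v, e_1> = 1/sqrt(2), <v, e_2> = -4/sqrt(4).
Square and sum: Σ |<v, e_j>|^2 = 9/2.
Compute ||v||^2 = v·v = 9.
Deficit = 9 − 9/2 = 9/2 ≥ 0, confirming Bessel's inequality. (The deficit equals ||v − Σ <v,e_j> e_j||^2, the squared distance from v to span{e_j}.)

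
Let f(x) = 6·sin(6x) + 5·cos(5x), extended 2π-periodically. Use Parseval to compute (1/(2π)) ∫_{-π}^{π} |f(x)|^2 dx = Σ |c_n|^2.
Σ |c_n|^2 = 61/2

Expand |f|^2 and use orthogonality of {sin(nx), cos(mx)} on [-π, π]:
  ∫_{-π}^{π} sin(nx)^2 dx = π, ∫ cos(mx)^2 dx = π, and cross terms integrate to 0.
So ∫_{-π}^{π} f(x)^2 dx = 6^2 · π + 5^2 · π = (36 + 25)π.
Divide by 2π: (36 + 25)/2 = 61/2.
By Parseval, this equals Σ |c_n|^2.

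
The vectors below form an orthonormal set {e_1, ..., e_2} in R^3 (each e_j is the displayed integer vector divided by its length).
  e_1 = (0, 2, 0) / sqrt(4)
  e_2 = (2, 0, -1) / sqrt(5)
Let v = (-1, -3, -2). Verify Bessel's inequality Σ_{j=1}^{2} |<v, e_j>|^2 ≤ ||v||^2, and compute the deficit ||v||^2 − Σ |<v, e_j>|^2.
Σ |<v, e_j>|^2 = 9; ||v||^2 = 14; deficit = 5

Write each e_j = u_j / sqrt(<u_j, u_j>) where u_j is the displayed integer vector. Then <v, e_j> = <v, u_j> / sqrt(<u_j, u_j>), so |<v, e_j>|^2 = <v, u_j>^2 / <u_j, u_j>.
Coefficients: <v, e_1> = -6/sqrt(4), <v, e_2> = 0/sqrt(5).
Square and sum: Σ |<v, e_j>|^2 = 9.
Compute ||v||^2 = v·v = 14.
Deficit = 14 − 9 = 5 ≥ 0, confirming Bessel's inequality. (The deficit equals ||v − Σ <v,e_j> e_j||^2, the squared distance from v to span{e_j}.)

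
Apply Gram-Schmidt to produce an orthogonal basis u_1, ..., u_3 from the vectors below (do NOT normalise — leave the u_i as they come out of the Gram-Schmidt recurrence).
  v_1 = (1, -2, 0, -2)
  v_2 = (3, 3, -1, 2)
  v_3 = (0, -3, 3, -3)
Orthogonal basis:
  u_1 = (1, -2, 0, -2)
  u_2 = (34/9, 13/9, -1, 4/9)
  u_3 = (42/79, 30/79, 198/79, -9/79)

Apply the Gram-Schmidt recurrence
  u_1 = v_1
  u_i = v_i − Σ_{j<i} ((v_i · u_j) / (u_j · u_j)) · u_j.

Step by step this gives:
  u_1 = (1, -2, 0, -2)
  u_2 = (34/9, 13/9, -1, 4/9)
  u_3 = (42/79, 30/79, 198/79, -9/79)

Orthogonality check:
  u_2 · u_1 = 0 (should be 0)
  u_3 · u_1 = 0 (should be 0)
  u_3 · u_2 = 0 (should be 0)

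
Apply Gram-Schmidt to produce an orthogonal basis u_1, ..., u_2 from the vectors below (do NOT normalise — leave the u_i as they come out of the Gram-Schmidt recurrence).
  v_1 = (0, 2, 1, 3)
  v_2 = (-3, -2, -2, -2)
Orthogonal basis:
  u_1 = (0, 2, 1, 3)
  u_2 = (-3, -2/7, -8/7, 4/7)

Apply the Gram-Schmidt recurrence
  u_1 = v_1
  u_i = v_i − Σ_{j<i} ((v_i · u_j) / (u_j · u_j)) · u_j.

Step by step this gives:
  u_1 = (0, 2, 1, 3)
  u_2 = (-3, -2/7, -8/7, 4/7)

Orthogonality check:
  u_2 · u_1 = 0 (should be 0)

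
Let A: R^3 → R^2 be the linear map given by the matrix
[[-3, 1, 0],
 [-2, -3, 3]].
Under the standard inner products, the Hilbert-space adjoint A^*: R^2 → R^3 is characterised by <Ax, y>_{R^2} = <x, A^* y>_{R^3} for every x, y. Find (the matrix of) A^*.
A^* = A^T =
[[-3, -2],
 [1, -3],
 [0, 3]]

For real matrices with standard dot products, the defining identity <Ax, y> = <x, A^* y> gives (Ax)^T y = x^T (A^*) y, i.e. x^T A^T y = x^T (A^*) y. Since this holds for all x, y, we must have A^* = A^T. Therefore
A^* =
[[-3, -2],
 [1, -3],
 [0, 3]].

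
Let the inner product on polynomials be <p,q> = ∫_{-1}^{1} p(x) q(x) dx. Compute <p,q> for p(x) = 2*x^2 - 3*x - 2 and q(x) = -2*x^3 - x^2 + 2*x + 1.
<p,q> = -56/15

Expand the product: p(x)·q(x) = -4*x^5 + 4*x^4 + 11*x^3 - 2*x^2 - 7*x - 2.
∫_{-1}^{1} of each monomial x^k gives [2/(k+1) if k even, 0 if k odd]. Integrating term-by-term (or equivalently evaluating the antiderivative F(x) = -2*x^6/3 + 4*x^5/5 + 11*x^4/4 - 2*x^3/3 - 7*x^2/2 - 2*x at the endpoints):
  F(1) − F(−1) = -197/60 − (9/20) = -56/15.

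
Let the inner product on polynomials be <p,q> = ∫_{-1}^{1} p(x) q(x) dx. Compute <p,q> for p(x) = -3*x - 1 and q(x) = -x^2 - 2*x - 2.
<p,q> = 26/3

Expand the product: p(x)·q(x) = 3*x^3 + 7*x^2 + 8*x + 2.
∫_{-1}^{1} of each monomial x^k gives [2/(k+1) if k even, 0 if k odd]. Integrating term-by-term (or equivalently evaluating the antiderivative F(x) = 3*x^4/4 + 7*x^3/3 + 4*x^2 + 2*x at the endpoints):
  F(1) − F(−1) = 109/12 − (5/12) = 26/3.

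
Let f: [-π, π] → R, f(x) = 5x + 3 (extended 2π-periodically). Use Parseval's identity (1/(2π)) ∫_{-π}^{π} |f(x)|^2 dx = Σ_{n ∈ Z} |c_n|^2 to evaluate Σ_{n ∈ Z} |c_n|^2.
Σ |c_n|^2 = 25π^2/3 + 9

Expand and integrate term by term over [-π, π]:
  ∫ (5x)^2 dx = 25·(2π^3/3); ∫ 2·5·(3)·x dx = 0 (odd integrand); ∫ 3^2 dx = 9·2π.
So (1/(2π)) ∫_{-π}^{π} (5x + 3)^2 dx = 25π^2/3 + 9 = 25π^2/3 + 9.
Parseval ⇒ Σ |c_n|^2 = 25π^2/3 + 9.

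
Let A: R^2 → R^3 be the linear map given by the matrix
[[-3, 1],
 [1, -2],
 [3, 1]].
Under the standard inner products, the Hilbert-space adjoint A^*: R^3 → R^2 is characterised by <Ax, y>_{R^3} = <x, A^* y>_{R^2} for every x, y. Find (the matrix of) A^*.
A^* = A^T =
[[-3, 1, 3],
 [1, -2, 1]]

For real matrices with standard dot products, the defining identity <Ax, y> = <x, A^* y> gives (Ax)^T y = x^T (A^*) y, i.e. x^T A^T y = x^T (A^*) y. Since this holds for all x, y, we must have A^* = A^T. Therefore
A^* =
[[-3, 1, 3],
 [1, -2, 1]].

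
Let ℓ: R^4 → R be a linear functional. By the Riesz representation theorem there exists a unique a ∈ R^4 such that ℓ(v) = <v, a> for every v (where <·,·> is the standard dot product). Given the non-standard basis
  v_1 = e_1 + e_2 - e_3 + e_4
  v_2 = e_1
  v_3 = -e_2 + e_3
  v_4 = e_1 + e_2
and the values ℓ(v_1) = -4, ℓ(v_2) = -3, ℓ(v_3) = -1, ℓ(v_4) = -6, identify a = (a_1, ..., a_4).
a = (-3, -3, -4, -2)

Write a = (a_1, ..., a_4) in the standard basis. For each basis vector v_i, ℓ(v_i) = <v_i, a> is a linear equation in the a_j's. Collect the n equations into a matrix system V a = ℓ, where row i of V is v_i (expressed in the standard basis). Since V is invertible (lower-triangular with 1s on the diagonal, up to permutation), solve by back-substitution:
  V =
[[1, 1, -1, 1],
 [1, 0, 0, 0],
 [0, -1, 1, 0],
 [1, 1, 0, 0]]
  V a = (-4, -3, -1, -6)
Solving gives a = (-3, -3, -4, -2).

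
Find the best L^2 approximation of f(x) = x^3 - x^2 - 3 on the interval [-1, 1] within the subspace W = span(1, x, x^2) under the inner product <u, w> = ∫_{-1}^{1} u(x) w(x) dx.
g(x) = -x^2 + 3*x/5 - 3

The best approximation g ∈ W is the orthogonal projection of f onto W. Writing g = a_0 + a_1 x + a_2 x^2, the coefficients solve the normal equations G · a = b where
  G_{ij} = <φ_i, φ_j> and b_i = <f, φ_i>, with φ_0 = 1, φ_1 = x, φ_2 = x^2.
G =
  [2, 0, 2/3]
  [0, 2/3, 0]
  [2/3, 0, 2/5],
b = (-20/3, 2/5, -12/5).
Solving gives a_0 = -3, a_1 = 3/5, a_2 = -1, so
  g(x) = -x^2 + 3*x/5 - 3.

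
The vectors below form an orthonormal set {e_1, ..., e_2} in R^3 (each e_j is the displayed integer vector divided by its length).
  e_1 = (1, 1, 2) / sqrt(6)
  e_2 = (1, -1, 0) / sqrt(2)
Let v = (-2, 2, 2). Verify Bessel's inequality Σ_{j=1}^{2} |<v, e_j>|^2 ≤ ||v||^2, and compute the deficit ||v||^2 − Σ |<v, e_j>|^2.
Σ |<v, e_j>|^2 = 32/3; ||v||^2 = 12; deficit = 4/3

Write each e_j = u_j / sqrt(<u_j, u_j>) where u_j is the displayed integer vector. Then <v, e_j> = <v, u_j> / sqrt(<u_j, u_j>), so |<v, e_j>|^2 = <v, u_j>^2 / <u_j, u_j>.
Coefficients: <v, e_1> = 4/sqrt(6), <v, e_2> = -4/sqrt(2).
Square and sum: Σ |<v, e_j>|^2 = 32/3.
Compute ||v||^2 = v·v = 12.
Deficit = 12 − 32/3 = 4/3 ≥ 0, confirming Bessel's inequality. (The deficit equals ||v − Σ <v,e_j> e_j||^2, the squared distance from v to span{e_j}.)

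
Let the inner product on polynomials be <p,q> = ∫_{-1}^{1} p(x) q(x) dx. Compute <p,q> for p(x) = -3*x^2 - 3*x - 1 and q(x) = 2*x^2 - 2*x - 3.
<p,q> = 184/15

Expand the product: p(x)·q(x) = -6*x^4 + 13*x^2 + 11*x + 3.
∫_{-1}^{1} of each monomial x^k gives [2/(k+1) if k even, 0 if k odd]. Integrating term-by-term (or equivalently evaluating the antiderivative F(x) = -6*x^5/5 + 13*x^3/3 + 11*x^2/2 + 3*x at the endpoints):
  F(1) − F(−1) = 349/30 − (-19/30) = 184/15.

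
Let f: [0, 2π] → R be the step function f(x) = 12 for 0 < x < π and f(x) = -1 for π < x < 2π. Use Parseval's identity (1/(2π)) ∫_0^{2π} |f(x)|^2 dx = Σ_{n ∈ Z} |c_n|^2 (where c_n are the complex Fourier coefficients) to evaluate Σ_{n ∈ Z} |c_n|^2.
Σ |c_n|^2 = 145/2

Parseval equates the L^2 energy of f (normalised by 1/(2π)) with the ℓ^2 sum of its Fourier coefficients: (1/(2π)) ∫_0^{2π} |f|^2 = Σ |c_n|^2.
Compute the left side: (1/(2π)) [∫_0^π 12^2 dx + ∫_π^{2π} (-1)^2 dx] = (1/(2π)) · (144π + 1π) = (144 + 1)/2 = 145/2.
So Σ_{n ∈ Z} |c_n|^2 = 145/2.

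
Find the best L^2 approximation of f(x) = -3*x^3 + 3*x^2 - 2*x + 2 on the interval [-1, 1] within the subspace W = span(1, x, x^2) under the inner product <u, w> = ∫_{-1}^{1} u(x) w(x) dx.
g(x) = 3*x^2 - 19*x/5 + 2

The best approximation g ∈ W is the orthogonal projection of f onto W. Writing g = a_0 + a_1 x + a_2 x^2, the coefficients solve the normal equations G · a = b where
  G_{ij} = <φ_i, φ_j> and b_i = <f, φ_i>, with φ_0 = 1, φ_1 = x, φ_2 = x^2.
G =
  [2, 0, 2/3]
  [0, 2/3, 0]
  [2/3, 0, 2/5],
b = (6, -38/15, 38/15).
Solving gives a_0 = 2, a_1 = -19/5, a_2 = 3, so
  g(x) = 3*x^2 - 19*x/5 + 2.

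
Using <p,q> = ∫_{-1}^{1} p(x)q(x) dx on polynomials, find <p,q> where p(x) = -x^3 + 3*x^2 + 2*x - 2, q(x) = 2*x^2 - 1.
<p,q> = 26/15

Expand the product: p(x)·q(x) = -2*x^5 + 6*x^4 + 5*x^3 - 7*x^2 - 2*x + 2.
∫_{-1}^{1} of each monomial x^k gives [2/(k+1) if k even, 0 if k odd]. Integrating term-by-term (or equivalently evaluating the antiderivative F(x) = -x^6/3 + 6*x^5/5 + 5*x^4/4 - 7*x^3/3 - x^2 + 2*x at the endpoints):
  F(1) − F(−1) = 47/60 − (-19/20) = 26/15.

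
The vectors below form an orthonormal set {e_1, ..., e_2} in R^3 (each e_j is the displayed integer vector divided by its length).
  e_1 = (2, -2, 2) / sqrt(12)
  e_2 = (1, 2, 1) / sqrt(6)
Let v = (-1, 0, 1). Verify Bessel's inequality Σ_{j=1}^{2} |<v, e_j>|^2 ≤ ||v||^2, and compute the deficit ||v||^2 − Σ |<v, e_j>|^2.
Σ |<v, e_j>|^2 = 0; ||v||^2 = 2; deficit = 2

Write each e_j = u_j / sqrt(<u_j, u_j>) where u_j is the displayed integer vector. Then <v, e_j> = <v, u_j> / sqrt(<u_j, u_j>), so |<v, e_j>|^2 = <v, u_j>^2 / <u_j, u_j>.
Coefficients: <v, e_1> = 0/sqrt(12), <v, e_2> = 0/sqrt(6).
Square and sum: Σ |<v, e_j>|^2 = 0.
Compute ||v||^2 = v·v = 2.
Deficit = 2 − 0 = 2 ≥ 0, confirming Bessel's inequality. (The deficit equals ||v − Σ <v,e_j> e_j||^2, the squared distance from v to span{e_j}.)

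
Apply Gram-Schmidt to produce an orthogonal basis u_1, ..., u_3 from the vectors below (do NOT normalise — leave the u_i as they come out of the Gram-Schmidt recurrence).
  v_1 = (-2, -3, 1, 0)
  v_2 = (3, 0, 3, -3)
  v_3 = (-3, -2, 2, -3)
Orthogonal basis:
  u_1 = (-2, -3, 1, 0)
  u_2 = (18/7, -9/14, 45/14, -3)
  u_3 = (-77/41, 50/41, -4/41, -81/41)

Apply the Gram-Schmidt recurrence
  u_1 = v_1
  u_i = v_i − Σ_{j<i} ((v_i · u_j) / (u_j · u_j)) · u_j.

Step by step this gives:
  u_1 = (-2, -3, 1, 0)
  u_2 = (18/7, -9/14, 45/14, -3)
  u_3 = (-77/41, 50/41, -4/41, -81/41)

Orthogonality check:
  u_2 · u_1 = 0 (should be 0)
  u_3 · u_1 = 0 (should be 0)
  u_3 · u_2 = 0 (should be 0)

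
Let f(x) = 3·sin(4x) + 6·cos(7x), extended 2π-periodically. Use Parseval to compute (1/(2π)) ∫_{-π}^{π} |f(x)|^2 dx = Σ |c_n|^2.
Σ |c_n|^2 = 45/2

Expand |f|^2 and use orthogonality of {sin(nx), cos(mx)} on [-π, π]:
  ∫_{-π}^{π} sin(nx)^2 dx = π, ∫ cos(mx)^2 dx = π, and cross terms integrate to 0.
So ∫_{-π}^{π} f(x)^2 dx = 3^2 · π + 6^2 · π = (9 + 36)π.
Divide by 2π: (9 + 36)/2 = 45/2.
By Parseval, this equals Σ |c_n|^2.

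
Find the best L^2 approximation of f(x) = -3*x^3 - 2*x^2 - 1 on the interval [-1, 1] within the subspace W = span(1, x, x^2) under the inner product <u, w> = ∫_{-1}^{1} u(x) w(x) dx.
g(x) = -2*x^2 - 9*x/5 - 1

The best approximation g ∈ W is the orthogonal projection of f onto W. Writing g = a_0 + a_1 x + a_2 x^2, the coefficients solve the normal equations G · a = b where
  G_{ij} = <φ_i, φ_j> and b_i = <f, φ_i>, with φ_0 = 1, φ_1 = x, φ_2 = x^2.
G =
  [2, 0, 2/3]
  [0, 2/3, 0]
  [2/3, 0, 2/5],
b = (-10/3, -6/5, -22/15).
Solving gives a_0 = -1, a_1 = -9/5, a_2 = -2, so
  g(x) = -2*x^2 - 9*x/5 - 1.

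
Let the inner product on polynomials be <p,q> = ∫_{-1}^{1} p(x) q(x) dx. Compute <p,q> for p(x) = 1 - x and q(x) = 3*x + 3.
<p,q> = 4

Expand the product: p(x)·q(x) = 3 - 3*x^2.
∫_{-1}^{1} of each monomial x^k gives [2/(k+1) if k even, 0 if k odd]. Integrating term-by-term (or equivalently evaluating the antiderivative F(x) = -x^3 + 3*x at the endpoints):
  F(1) − F(−1) = 2 − (-2) = 4.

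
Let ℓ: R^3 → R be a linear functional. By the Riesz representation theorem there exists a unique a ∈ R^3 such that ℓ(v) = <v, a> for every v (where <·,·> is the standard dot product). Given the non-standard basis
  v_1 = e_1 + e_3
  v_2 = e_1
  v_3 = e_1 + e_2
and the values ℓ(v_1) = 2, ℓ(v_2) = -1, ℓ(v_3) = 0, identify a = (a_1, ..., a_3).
a = (-1, 1, 3)

Write a = (a_1, ..., a_3) in the standard basis. For each basis vector v_i, ℓ(v_i) = <v_i, a> is a linear equation in the a_j's. Collect the n equations into a matrix system V a = ℓ, where row i of V is v_i (expressed in the standard basis). Since V is invertible (lower-triangular with 1s on the diagonal, up to permutation), solve by back-substitution:
  V =
[[1, 0, 1],
 [1, 0, 0],
 [1, 1, 0]]
  V a = (2, -1, 0)
Solving gives a = (-1, 1, 3).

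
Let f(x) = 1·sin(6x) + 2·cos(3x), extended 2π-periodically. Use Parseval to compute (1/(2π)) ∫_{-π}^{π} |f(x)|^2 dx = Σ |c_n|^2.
Σ |c_n|^2 = 5/2

Expand |f|^2 and use orthogonality of {sin(nx), cos(mx)} on [-π, π]:
  ∫_{-π}^{π} sin(nx)^2 dx = π, ∫ cos(mx)^2 dx = π, and cross terms integrate to 0.
So ∫_{-π}^{π} f(x)^2 dx = 1^2 · π + 2^2 · π = (1 + 4)π.
Divide by 2π: (1 + 4)/2 = 5/2.
By Parseval, this equals Σ |c_n|^2.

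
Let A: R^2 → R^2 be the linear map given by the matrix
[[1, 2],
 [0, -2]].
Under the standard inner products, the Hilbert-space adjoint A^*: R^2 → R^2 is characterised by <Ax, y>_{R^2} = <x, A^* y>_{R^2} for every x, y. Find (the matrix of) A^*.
A^* = A^T =
[[1, 0],
 [2, -2]]

For real matrices with standard dot products, the defining identity <Ax, y> = <x, A^* y> gives (Ax)^T y = x^T (A^*) y, i.e. x^T A^T y = x^T (A^*) y. Since this holds for all x, y, we must have A^* = A^T. Therefore
A^* =
[[1, 0],
 [2, -2]].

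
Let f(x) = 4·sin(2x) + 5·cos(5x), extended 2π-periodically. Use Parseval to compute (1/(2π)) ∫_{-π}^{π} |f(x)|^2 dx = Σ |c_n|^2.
Σ |c_n|^2 = 41/2

Expand |f|^2 and use orthogonality of {sin(nx), cos(mx)} on [-π, π]:
  ∫_{-π}^{π} sin(nx)^2 dx = π, ∫ cos(mx)^2 dx = π, and cross terms integrate to 0.
So ∫_{-π}^{π} f(x)^2 dx = 4^2 · π + 5^2 · π = (16 + 25)π.
Divide by 2π: (16 + 25)/2 = 41/2.
By Parseval, this equals Σ |c_n|^2.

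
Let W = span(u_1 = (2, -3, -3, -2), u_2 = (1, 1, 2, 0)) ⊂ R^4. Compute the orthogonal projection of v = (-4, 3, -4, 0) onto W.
proj_W(v) = (-455/107, 10/107, -259/107, 186/107)

Set up U = [u_1 | ... | u_2] ∈ R^(4×2). The projector onto W = col(U) is P = U (U^T U)^(-1) U^T.
Compute U^T U =
  [26, -7]
  [-7, 6],
and U^T v = (-5, -9).
Solve U^T U · c = U^T v for the coefficients: c = (-93/107, -269/107). The projection is proj_W(v) = U c.
Check: (v - proj_W(v)) · u_1 = 0  (should be 0).
Check: (v - proj_W(v)) · u_2 = 0  (should be 0).
Result: proj_W(v) = (-455/107, 10/107, -259/107, 186/107).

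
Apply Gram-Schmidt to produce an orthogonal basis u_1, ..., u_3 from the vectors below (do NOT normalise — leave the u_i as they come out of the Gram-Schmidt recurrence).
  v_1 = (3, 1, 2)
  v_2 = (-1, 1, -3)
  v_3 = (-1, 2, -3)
Orthogonal basis:
  u_1 = (3, 1, 2)
  u_2 = (5/7, 11/7, -13/7)
  u_3 = (-7/18, 49/90, 14/45)

Apply the Gram-Schmidt recurrence
  u_1 = v_1
  u_i = v_i − Σ_{j<i} ((v_i · u_j) / (u_j · u_j)) · u_j.

Step by step this gives:
  u_1 = (3, 1, 2)
  u_2 = (5/7, 11/7, -13/7)
  u_3 = (-7/18, 49/90, 14/45)

Orthogonality check:
  u_2 · u_1 = 0 (should be 0)
  u_3 · u_1 = 0 (should be 0)
  u_3 · u_2 = 0 (should be 0)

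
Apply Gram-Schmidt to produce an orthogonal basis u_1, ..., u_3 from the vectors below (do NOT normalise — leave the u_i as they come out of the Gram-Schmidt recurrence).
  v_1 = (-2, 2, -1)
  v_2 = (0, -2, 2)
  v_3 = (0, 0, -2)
Orthogonal basis:
  u_1 = (-2, 2, -1)
  u_2 = (-4/3, -2/3, 4/3)
  u_3 = (-4/9, -8/9, -8/9)

Apply the Gram-Schmidt recurrence
  u_1 = v_1
  u_i = v_i − Σ_{j<i} ((v_i · u_j) / (u_j · u_j)) · u_j.

Step by step this gives:
  u_1 = (-2, 2, -1)
  u_2 = (-4/3, -2/3, 4/3)
  u_3 = (-4/9, -8/9, -8/9)

Orthogonality check:
  u_2 · u_1 = 0 (should be 0)
  u_3 · u_1 = 0 (should be 0)
  u_3 · u_2 = 0 (should be 0)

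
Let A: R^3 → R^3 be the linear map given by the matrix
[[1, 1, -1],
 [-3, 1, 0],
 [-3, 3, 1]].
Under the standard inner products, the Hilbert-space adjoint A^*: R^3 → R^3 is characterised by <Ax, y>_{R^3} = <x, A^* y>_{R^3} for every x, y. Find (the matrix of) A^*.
A^* = A^T =
[[1, -3, -3],
 [1, 1, 3],
 [-1, 0, 1]]

For real matrices with standard dot products, the defining identity <Ax, y> = <x, A^* y> gives (Ax)^T y = x^T (A^*) y, i.e. x^T A^T y = x^T (A^*) y. Since this holds for all x, y, we must have A^* = A^T. Therefore
A^* =
[[1, -3, -3],
 [1, 1, 3],
 [-1, 0, 1]].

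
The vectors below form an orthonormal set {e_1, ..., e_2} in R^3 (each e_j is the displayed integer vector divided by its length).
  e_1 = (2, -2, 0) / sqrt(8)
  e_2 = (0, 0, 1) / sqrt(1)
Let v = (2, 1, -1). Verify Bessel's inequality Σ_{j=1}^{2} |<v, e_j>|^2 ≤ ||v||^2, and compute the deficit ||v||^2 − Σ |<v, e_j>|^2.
Σ |<v, e_j>|^2 = 3/2; ||v||^2 = 6; deficit = 9/2

Write each e_j = u_j / sqrt(<u_j, u_j>) where u_j is the displayed integer vector. Then <v, e_j> = <v, u_j> / sqrt(<u_j, u_j>), so |<v, e_j>|^2 = <v, u_j>^2 / <u_j, u_j>.
Coefficients: <v, e_1> = 2/sqrt(8), <v, e_2> = -1/sqrt(1).
Square and sum: Σ |<v, e_j>|^2 = 3/2.
Compute ||v||^2 = v·v = 6.
Deficit = 6 − 3/2 = 9/2 ≥ 0, confirming Bessel's inequality. (The deficit equals ||v − Σ <v,e_j> e_j||^2, the squared distance from v to span{e_j}.)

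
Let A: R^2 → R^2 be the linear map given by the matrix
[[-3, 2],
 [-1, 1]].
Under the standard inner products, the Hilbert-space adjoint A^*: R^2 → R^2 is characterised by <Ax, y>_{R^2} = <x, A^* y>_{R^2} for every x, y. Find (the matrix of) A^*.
A^* = A^T =
[[-3, -1],
 [2, 1]]

For real matrices with standard dot products, the defining identity <Ax, y> = <x, A^* y> gives (Ax)^T y = x^T (A^*) y, i.e. x^T A^T y = x^T (A^*) y. Since this holds for all x, y, we must have A^* = A^T. Therefore
A^* =
[[-3, -1],
 [2, 1]].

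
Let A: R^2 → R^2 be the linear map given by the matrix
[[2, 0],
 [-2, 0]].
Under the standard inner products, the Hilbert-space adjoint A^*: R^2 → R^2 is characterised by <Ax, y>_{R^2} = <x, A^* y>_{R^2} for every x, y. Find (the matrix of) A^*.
A^* = A^T =
[[2, -2],
 [0, 0]]

For real matrices with standard dot products, the defining identity <Ax, y> = <x, A^* y> gives (Ax)^T y = x^T (A^*) y, i.e. x^T A^T y = x^T (A^*) y. Since this holds for all x, y, we must have A^* = A^T. Therefore
A^* =
[[2, -2],
 [0, 0]].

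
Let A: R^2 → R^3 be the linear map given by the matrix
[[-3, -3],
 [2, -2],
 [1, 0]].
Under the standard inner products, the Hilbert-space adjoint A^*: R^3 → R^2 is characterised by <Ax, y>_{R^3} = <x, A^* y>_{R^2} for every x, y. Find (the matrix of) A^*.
A^* = A^T =
[[-3, 2, 1],
 [-3, -2, 0]]

For real matrices with standard dot products, the defining identity <Ax, y> = <x, A^* y> gives (Ax)^T y = x^T (A^*) y, i.e. x^T A^T y = x^T (A^*) y. Since this holds for all x, y, we must have A^* = A^T. Therefore
A^* =
[[-3, 2, 1],
 [-3, -2, 0]].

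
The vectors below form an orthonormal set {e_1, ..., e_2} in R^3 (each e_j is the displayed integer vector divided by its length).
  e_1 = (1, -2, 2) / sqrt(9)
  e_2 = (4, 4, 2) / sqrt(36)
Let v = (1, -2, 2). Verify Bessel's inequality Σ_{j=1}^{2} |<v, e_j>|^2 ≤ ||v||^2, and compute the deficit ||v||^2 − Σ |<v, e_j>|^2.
Σ |<v, e_j>|^2 = 9; ||v||^2 = 9; deficit = 0

Write each e_j = u_j / sqrt(<u_j, u_j>) where u_j is the displayed integer vector. Then <v, e_j> = <v, u_j> / sqrt(<u_j, u_j>), so |<v, e_j>|^2 = <v, u_j>^2 / <u_j, u_j>.
Coefficients: <v, e_1> = 9/sqrt(9), <v, e_2> = 0/sqrt(36).
Square and sum: Σ |<v, e_j>|^2 = 9.
Compute ||v||^2 = v·v = 9.
Deficit = 9 − 9 = 0 ≥ 0, confirming Bessel's inequality. (The deficit equals ||v − Σ <v,e_j> e_j||^2, the squared distance from v to span{e_j}.)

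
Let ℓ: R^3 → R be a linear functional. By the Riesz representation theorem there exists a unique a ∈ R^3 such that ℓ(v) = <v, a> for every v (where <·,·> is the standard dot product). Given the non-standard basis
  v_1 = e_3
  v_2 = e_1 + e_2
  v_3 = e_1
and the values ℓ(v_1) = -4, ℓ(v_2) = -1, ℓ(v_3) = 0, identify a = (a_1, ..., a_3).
a = (0, -1, -4)

Write a = (a_1, ..., a_3) in the standard basis. For each basis vector v_i, ℓ(v_i) = <v_i, a> is a linear equation in the a_j's. Collect the n equations into a matrix system V a = ℓ, where row i of V is v_i (expressed in the standard basis). Since V is invertible (lower-triangular with 1s on the diagonal, up to permutation), solve by back-substitution:
  V =
[[0, 0, 1],
 [1, 1, 0],
 [1, 0, 0]]
  V a = (-4, -1, 0)
Solving gives a = (0, -1, -4).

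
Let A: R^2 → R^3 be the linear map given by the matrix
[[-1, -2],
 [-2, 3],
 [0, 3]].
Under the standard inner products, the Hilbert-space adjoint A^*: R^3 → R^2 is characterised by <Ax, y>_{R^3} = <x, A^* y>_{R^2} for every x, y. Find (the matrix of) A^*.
A^* = A^T =
[[-1, -2, 0],
 [-2, 3, 3]]

For real matrices with standard dot products, the defining identity <Ax, y> = <x, A^* y> gives (Ax)^T y = x^T (A^*) y, i.e. x^T A^T y = x^T (A^*) y. Since this holds for all x, y, we must have A^* = A^T. Therefore
A^* =
[[-1, -2, 0],
 [-2, 3, 3]].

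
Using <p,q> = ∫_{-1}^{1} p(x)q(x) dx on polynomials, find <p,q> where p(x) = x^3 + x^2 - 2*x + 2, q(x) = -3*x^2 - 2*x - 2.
<p,q> = -38/3

Expand the product: p(x)·q(x) = -3*x^5 - 5*x^4 + 2*x^3 - 4*x^2 - 4.
∫_{-1}^{1} of each monomial x^k gives [2/(k+1) if k even, 0 if k odd]. Integrating term-by-term (or equivalently evaluating the antiderivative F(x) = -x^6/2 - x^5 + x^4/2 - 4*x^3/3 - 4*x at the endpoints):
  F(1) − F(−1) = -19/3 − (19/3) = -38/3.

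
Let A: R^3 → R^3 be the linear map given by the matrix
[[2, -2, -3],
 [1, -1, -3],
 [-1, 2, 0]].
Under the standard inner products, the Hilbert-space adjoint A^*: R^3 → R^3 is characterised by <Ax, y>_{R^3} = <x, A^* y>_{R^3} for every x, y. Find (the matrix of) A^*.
A^* = A^T =
[[2, 1, -1],
 [-2, -1, 2],
 [-3, -3, 0]]

For real matrices with standard dot products, the defining identity <Ax, y> = <x, A^* y> gives (Ax)^T y = x^T (A^*) y, i.e. x^T A^T y = x^T (A^*) y. Since this holds for all x, y, we must have A^* = A^T. Therefore
A^* =
[[2, 1, -1],
 [-2, -1, 2],
 [-3, -3, 0]].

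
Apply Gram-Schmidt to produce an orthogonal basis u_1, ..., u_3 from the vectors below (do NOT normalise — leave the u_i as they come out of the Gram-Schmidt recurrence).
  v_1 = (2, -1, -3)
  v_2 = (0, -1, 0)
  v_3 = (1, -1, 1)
Orthogonal basis:
  u_1 = (2, -1, -3)
  u_2 = (-1/7, -13/14, 3/14)
  u_3 = (15/13, 0, 10/13)

Apply the Gram-Schmidt recurrence
  u_1 = v_1
  u_i = v_i − Σ_{j<i} ((v_i · u_j) / (u_j · u_j)) · u_j.

Step by step this gives:
  u_1 = (2, -1, -3)
  u_2 = (-1/7, -13/14, 3/14)
  u_3 = (15/13, 0, 10/13)

Orthogonality check:
  u_2 · u_1 = 0 (should be 0)
  u_3 · u_1 = 0 (should be 0)
  u_3 · u_2 = 0 (should be 0)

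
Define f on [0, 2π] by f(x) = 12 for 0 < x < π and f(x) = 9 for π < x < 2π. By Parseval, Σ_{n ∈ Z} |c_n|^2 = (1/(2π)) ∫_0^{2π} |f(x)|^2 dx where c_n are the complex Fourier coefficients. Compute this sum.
Σ |c_n|^2 = 225/2

Parseval equates the L^2 energy of f (normalised by 1/(2π)) with the ℓ^2 sum of its Fourier coefficients: (1/(2π)) ∫_0^{2π} |f|^2 = Σ |c_n|^2.
Compute the left side: (1/(2π)) [∫_0^π 12^2 dx + ∫_π^{2π} 9^2 dx] = (1/(2π)) · (144π + 81π) = (144 + 81)/2 = 225/2.
So Σ_{n ∈ Z} |c_n|^2 = 225/2.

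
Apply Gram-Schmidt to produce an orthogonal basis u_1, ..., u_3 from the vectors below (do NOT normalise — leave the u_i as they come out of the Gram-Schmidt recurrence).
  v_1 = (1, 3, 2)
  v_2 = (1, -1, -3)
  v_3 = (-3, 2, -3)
Orthogonal basis:
  u_1 = (1, 3, 2)
  u_2 = (11/7, 5/7, -13/7)
  u_3 = (-301/90, 43/18, -86/45)

Apply the Gram-Schmidt recurrence
  u_1 = v_1
  u_i = v_i − Σ_{j<i} ((v_i · u_j) / (u_j · u_j)) · u_j.

Step by step this gives:
  u_1 = (1, 3, 2)
  u_2 = (11/7, 5/7, -13/7)
  u_3 = (-301/90, 43/18, -86/45)

Orthogonality check:
  u_2 · u_1 = 0 (should be 0)
  u_3 · u_1 = 0 (should be 0)
  u_3 · u_2 = 0 (should be 0)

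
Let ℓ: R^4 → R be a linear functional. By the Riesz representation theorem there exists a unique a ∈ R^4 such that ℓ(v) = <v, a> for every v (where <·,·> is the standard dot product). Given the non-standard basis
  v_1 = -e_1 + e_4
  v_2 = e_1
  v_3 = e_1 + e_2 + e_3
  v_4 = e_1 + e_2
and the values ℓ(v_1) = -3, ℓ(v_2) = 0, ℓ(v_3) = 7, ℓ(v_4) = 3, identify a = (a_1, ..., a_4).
a = (0, 3, 4, -3)

Write a = (a_1, ..., a_4) in the standard basis. For each basis vector v_i, ℓ(v_i) = <v_i, a> is a linear equation in the a_j's. Collect the n equations into a matrix system V a = ℓ, where row i of V is v_i (expressed in the standard basis). Since V is invertible (lower-triangular with 1s on the diagonal, up to permutation), solve by back-substitution:
  V =
[[-1, 0, 0, 1],
 [1, 0, 0, 0],
 [1, 1, 1, 0],
 [1, 1, 0, 0]]
  V a = (-3, 0, 7, 3)
Solving gives a = (0, 3, 4, -3).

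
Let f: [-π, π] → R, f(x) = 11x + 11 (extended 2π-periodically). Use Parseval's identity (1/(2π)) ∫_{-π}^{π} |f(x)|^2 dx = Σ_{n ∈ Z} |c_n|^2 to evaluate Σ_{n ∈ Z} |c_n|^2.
Σ |c_n|^2 = 121π^2/3 + 121

Expand and integrate term by term over [-π, π]:
  ∫ (11x)^2 dx = 121·(2π^3/3); ∫ 2·11·(11)·x dx = 0 (odd integrand); ∫ 11^2 dx = 121·2π.
So (1/(2π)) ∫_{-π}^{π} (11x + 11)^2 dx = 121π^2/3 + 121 = 121π^2/3 + 121.
Parseval ⇒ Σ |c_n|^2 = 121π^2/3 + 121.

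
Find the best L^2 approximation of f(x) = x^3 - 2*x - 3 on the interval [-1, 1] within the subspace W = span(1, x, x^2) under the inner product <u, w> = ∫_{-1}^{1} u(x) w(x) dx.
g(x) = -7*x/5 - 3

The best approximation g ∈ W is the orthogonal projection of f onto W. Writing g = a_0 + a_1 x + a_2 x^2, the coefficients solve the normal equations G · a = b where
  G_{ij} = <φ_i, φ_j> and b_i = <f, φ_i>, with φ_0 = 1, φ_1 = x, φ_2 = x^2.
G =
  [2, 0, 2/3]
  [0, 2/3, 0]
  [2/3, 0, 2/5],
b = (-6, -14/15, -2).
Solving gives a_0 = -3, a_1 = -7/5, a_2 = 0, so
  g(x) = -7*x/5 - 3.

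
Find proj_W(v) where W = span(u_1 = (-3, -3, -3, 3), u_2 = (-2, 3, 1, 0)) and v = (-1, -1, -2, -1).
proj_W(v) = (-6/13, -27/26, -21/26, 9/13)

Set up U = [u_1 | ... | u_2] ∈ R^(4×2). The projector onto W = col(U) is P = U (U^T U)^(-1) U^T.
Compute U^T U =
  [36, -6]
  [-6, 14],
and U^T v = (9, -3).
Solve U^T U · c = U^T v for the coefficients: c = (3/13, -3/26). The projection is proj_W(v) = U c.
Check: (v - proj_W(v)) · u_1 = 0  (should be 0).
Check: (v - proj_W(v)) · u_2 = 0  (should be 0).
Result: proj_W(v) = (-6/13, -27/26, -21/26, 9/13).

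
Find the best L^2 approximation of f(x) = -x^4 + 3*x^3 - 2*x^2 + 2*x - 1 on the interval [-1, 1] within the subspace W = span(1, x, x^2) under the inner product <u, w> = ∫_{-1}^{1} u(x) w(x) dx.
g(x) = -20*x^2/7 + 19*x/5 - 32/35

The best approximation g ∈ W is the orthogonal projection of f onto W. Writing g = a_0 + a_1 x + a_2 x^2, the coefficients solve the normal equations G · a = b where
  G_{ij} = <φ_i, φ_j> and b_i = <f, φ_i>, with φ_0 = 1, φ_1 = x, φ_2 = x^2.
G =
  [2, 0, 2/3]
  [0, 2/3, 0]
  [2/3, 0, 2/5],
b = (-56/15, 38/15, -184/105).
Solving gives a_0 = -32/35, a_1 = 19/5, a_2 = -20/7, so
  g(x) = -20*x^2/7 + 19*x/5 - 32/35.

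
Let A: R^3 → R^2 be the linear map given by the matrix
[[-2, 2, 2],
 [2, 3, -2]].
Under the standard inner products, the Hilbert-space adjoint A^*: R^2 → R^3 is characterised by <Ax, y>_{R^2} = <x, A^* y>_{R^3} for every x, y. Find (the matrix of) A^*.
A^* = A^T =
[[-2, 2],
 [2, 3],
 [2, -2]]

For real matrices with standard dot products, the defining identity <Ax, y> = <x, A^* y> gives (Ax)^T y = x^T (A^*) y, i.e. x^T A^T y = x^T (A^*) y. Since this holds for all x, y, we must have A^* = A^T. Therefore
A^* =
[[-2, 2],
 [2, 3],
 [2, -2]].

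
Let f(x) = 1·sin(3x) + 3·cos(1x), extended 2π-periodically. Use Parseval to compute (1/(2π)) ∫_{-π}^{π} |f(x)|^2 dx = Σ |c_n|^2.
Σ |c_n|^2 = 5

Expand |f|^2 and use orthogonality of {sin(nx), cos(mx)} on [-π, π]:
  ∫_{-π}^{π} sin(nx)^2 dx = π, ∫ cos(mx)^2 dx = π, and cross terms integrate to 0.
So ∫_{-π}^{π} f(x)^2 dx = 1^2 · π + 3^2 · π = (1 + 9)π.
Divide by 2π: (1 + 9)/2 = 5.
By Parseval, this equals Σ |c_n|^2.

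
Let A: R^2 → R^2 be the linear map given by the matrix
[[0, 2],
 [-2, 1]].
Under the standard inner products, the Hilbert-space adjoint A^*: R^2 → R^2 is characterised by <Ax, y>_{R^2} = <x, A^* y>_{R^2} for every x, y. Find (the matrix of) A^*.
A^* = A^T =
[[0, -2],
 [2, 1]]

For real matrices with standard dot products, the defining identity <Ax, y> = <x, A^* y> gives (Ax)^T y = x^T (A^*) y, i.e. x^T A^T y = x^T (A^*) y. Since this holds for all x, y, we must have A^* = A^T. Therefore
A^* =
[[0, -2],
 [2, 1]].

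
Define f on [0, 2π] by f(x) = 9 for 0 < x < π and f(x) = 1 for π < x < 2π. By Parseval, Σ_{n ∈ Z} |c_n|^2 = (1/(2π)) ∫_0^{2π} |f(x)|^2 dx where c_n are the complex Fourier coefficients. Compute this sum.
Σ |c_n|^2 = 41

Parseval equates the L^2 energy of f (normalised by 1/(2π)) with the ℓ^2 sum of its Fourier coefficients: (1/(2π)) ∫_0^{2π} |f|^2 = Σ |c_n|^2.
Compute the left side: (1/(2π)) [∫_0^π 9^2 dx + ∫_π^{2π} 1^2 dx] = (1/(2π)) · (81π + 1π) = (81 + 1)/2 = 41.
So Σ_{n ∈ Z} |c_n|^2 = 41.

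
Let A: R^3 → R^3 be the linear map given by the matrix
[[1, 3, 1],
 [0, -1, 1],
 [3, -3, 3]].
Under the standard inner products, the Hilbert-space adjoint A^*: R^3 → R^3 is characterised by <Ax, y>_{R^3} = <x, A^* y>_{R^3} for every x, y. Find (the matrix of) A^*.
A^* = A^T =
[[1, 0, 3],
 [3, -1, -3],
 [1, 1, 3]]

For real matrices with standard dot products, the defining identity <Ax, y> = <x, A^* y> gives (Ax)^T y = x^T (A^*) y, i.e. x^T A^T y = x^T (A^*) y. Since this holds for all x, y, we must have A^* = A^T. Therefore
A^* =
[[1, 0, 3],
 [3, -1, -3],
 [1, 1, 3]].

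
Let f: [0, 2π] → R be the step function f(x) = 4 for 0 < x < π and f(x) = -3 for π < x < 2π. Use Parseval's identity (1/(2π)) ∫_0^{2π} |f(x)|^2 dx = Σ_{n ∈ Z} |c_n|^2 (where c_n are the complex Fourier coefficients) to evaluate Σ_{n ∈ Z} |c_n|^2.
Σ |c_n|^2 = 25/2

Parseval equates the L^2 energy of f (normalised by 1/(2π)) with the ℓ^2 sum of its Fourier coefficients: (1/(2π)) ∫_0^{2π} |f|^2 = Σ |c_n|^2.
Compute the left side: (1/(2π)) [∫_0^π 4^2 dx + ∫_π^{2π} (-3)^2 dx] = (1/(2π)) · (16π + 9π) = (16 + 9)/2 = 25/2.
So Σ_{n ∈ Z} |c_n|^2 = 25/2.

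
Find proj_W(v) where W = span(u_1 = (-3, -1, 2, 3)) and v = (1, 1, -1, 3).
proj_W(v) = (-9/23, -3/23, 6/23, 9/23)

Set up U = [u_1 | ... | u_1] ∈ R^(4×1). The projector onto W = col(U) is P = U (U^T U)^(-1) U^T.
Compute U^T U =
  [23],
and U^T v = (3).
Solve U^T U · c = U^T v for the coefficients: c = (3/23). The projection is proj_W(v) = U c.
Check: (v - proj_W(v)) · u_1 = 0  (should be 0).
Result: proj_W(v) = (-9/23, -3/23, 6/23, 9/23).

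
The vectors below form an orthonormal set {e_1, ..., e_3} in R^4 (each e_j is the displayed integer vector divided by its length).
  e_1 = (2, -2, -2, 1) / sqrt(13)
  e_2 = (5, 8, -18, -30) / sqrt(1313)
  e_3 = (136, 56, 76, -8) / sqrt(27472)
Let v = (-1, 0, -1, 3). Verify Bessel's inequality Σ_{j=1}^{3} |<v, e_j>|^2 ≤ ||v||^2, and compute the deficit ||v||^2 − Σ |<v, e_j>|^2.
Σ |<v, e_j>|^2 = 123/17; ||v||^2 = 11; deficit = 64/17

Write each e_j = u_j / sqrt(<u_j, u_j>) where u_j is the displayed integer vector. Then <v, e_j> = <v, u_j> / sqrt(<u_j, u_j>), so |<v, e_j>|^2 = <v, u_j>^2 / <u_j, u_j>.
Coefficients: <v, e_1> = 3/sqrt(13), <v, e_2> = -77/sqrt(1313), <v, e_3> = -236/sqrt(27472).
Square and sum: Σ |<v, e_j>|^2 = 123/17.
Compute ||v||^2 = v·v = 11.
Deficit = 11 − 123/17 = 64/17 ≥ 0, confirming Bessel's inequality. (The deficit equals ||v − Σ <v,e_j> e_j||^2, the squared distance from v to span{e_j}.)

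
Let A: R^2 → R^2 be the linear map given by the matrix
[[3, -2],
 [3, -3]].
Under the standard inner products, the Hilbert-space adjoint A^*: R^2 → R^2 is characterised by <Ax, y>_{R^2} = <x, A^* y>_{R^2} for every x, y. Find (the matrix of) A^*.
A^* = A^T =
[[3, 3],
 [-2, -3]]

For real matrices with standard dot products, the defining identity <Ax, y> = <x, A^* y> gives (Ax)^T y = x^T (A^*) y, i.e. x^T A^T y = x^T (A^*) y. Since this holds for all x, y, we must have A^* = A^T. Therefore
A^* =
[[3, 3],
 [-2, -3]].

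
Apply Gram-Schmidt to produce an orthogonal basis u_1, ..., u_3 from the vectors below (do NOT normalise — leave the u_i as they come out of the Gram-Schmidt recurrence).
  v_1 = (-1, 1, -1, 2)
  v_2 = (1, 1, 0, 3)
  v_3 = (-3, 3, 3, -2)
Orthogonal basis:
  u_1 = (-1, 1, -1, 2)
  u_2 = (13/7, 1/7, 6/7, 9/7)
  u_3 = (-62/41, 134/41, 148/41, -24/41)

Apply the Gram-Schmidt recurrence
  u_1 = v_1
  u_i = v_i − Σ_{j<i} ((v_i · u_j) / (u_j · u_j)) · u_j.

Step by step this gives:
  u_1 = (-1, 1, -1, 2)
  u_2 = (13/7, 1/7, 6/7, 9/7)
  u_3 = (-62/41, 134/41, 148/41, -24/41)

Orthogonality check:
  u_2 · u_1 = 0 (should be 0)
  u_3 · u_1 = 0 (should be 0)
  u_3 · u_2 = 0 (should be 0)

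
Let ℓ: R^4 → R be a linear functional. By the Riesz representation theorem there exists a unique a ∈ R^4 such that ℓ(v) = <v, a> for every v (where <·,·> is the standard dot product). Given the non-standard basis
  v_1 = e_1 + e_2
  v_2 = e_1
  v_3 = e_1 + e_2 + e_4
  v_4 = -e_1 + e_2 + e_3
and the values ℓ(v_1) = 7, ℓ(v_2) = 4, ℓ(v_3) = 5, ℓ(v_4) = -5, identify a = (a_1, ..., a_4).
a = (4, 3, -4, -2)

Write a = (a_1, ..., a_4) in the standard basis. For each basis vector v_i, ℓ(v_i) = <v_i, a> is a linear equation in the a_j's. Collect the n equations into a matrix system V a = ℓ, where row i of V is v_i (expressed in the standard basis). Since V is invertible (lower-triangular with 1s on the diagonal, up to permutation), solve by back-substitution:
  V =
[[1, 1, 0, 0],
 [1, 0, 0, 0],
 [1, 1, 0, 1],
 [-1, 1, 1, 0]]
  V a = (7, 4, 5, -5)
Solving gives a = (4, 3, -4, -2).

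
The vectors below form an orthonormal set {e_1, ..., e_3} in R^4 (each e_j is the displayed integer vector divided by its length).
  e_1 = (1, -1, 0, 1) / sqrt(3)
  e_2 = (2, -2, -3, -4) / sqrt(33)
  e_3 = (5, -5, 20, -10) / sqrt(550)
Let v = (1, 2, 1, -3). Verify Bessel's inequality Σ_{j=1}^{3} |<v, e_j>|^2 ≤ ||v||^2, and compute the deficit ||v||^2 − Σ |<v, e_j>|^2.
Σ |<v, e_j>|^2 = 21/2; ||v||^2 = 15; deficit = 9/2

Write each e_j = u_j / sqrt(<u_j, u_j>) where u_j is the displayed integer vector. Then <v, e_j> = <v, u_j> / sqrt(<u_j, u_j>), so |<v, e_j>|^2 = <v, u_j>^2 / <u_j, u_j>.
Coefficients: <v, e_1> = -4/sqrt(3), <v, e_2> = 7/sqrt(33), <v, e_3> = 45/sqrt(550).
Square and sum: Σ |<v, e_j>|^2 = 21/2.
Compute ||v||^2 = v·v = 15.
Deficit = 15 − 21/2 = 9/2 ≥ 0, confirming Bessel's inequality. (The deficit equals ||v − Σ <v,e_j> e_j||^2, the squared distance from v to span{e_j}.)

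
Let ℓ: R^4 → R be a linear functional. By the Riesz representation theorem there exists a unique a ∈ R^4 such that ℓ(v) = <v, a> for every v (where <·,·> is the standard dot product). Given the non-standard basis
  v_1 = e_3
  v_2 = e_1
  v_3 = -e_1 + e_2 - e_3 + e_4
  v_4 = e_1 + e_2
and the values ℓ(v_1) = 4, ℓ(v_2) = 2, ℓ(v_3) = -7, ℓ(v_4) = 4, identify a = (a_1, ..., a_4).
a = (2, 2, 4, -3)

Write a = (a_1, ..., a_4) in the standard basis. For each basis vector v_i, ℓ(v_i) = <v_i, a> is a linear equation in the a_j's. Collect the n equations into a matrix system V a = ℓ, where row i of V is v_i (expressed in the standard basis). Since V is invertible (lower-triangular with 1s on the diagonal, up to permutation), solve by back-substitution:
  V =
[[0, 0, 1, 0],
 [1, 0, 0, 0],
 [-1, 1, -1, 1],
 [1, 1, 0, 0]]
  V a = (4, 2, -7, 4)
Solving gives a = (2, 2, 4, -3).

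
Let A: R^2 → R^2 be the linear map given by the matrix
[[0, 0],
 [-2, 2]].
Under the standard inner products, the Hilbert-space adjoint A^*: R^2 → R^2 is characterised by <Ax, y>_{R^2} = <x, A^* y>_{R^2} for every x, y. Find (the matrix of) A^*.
A^* = A^T =
[[0, -2],
 [0, 2]]

For real matrices with standard dot products, the defining identity <Ax, y> = <x, A^* y> gives (Ax)^T y = x^T (A^*) y, i.e. x^T A^T y = x^T (A^*) y. Since this holds for all x, y, we must have A^* = A^T. Therefore
A^* =
[[0, -2],
 [0, 2]].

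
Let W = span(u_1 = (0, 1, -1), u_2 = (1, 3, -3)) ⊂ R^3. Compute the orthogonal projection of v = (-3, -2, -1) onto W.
proj_W(v) = (-3, -1/2, 1/2)

Set up U = [u_1 | ... | u_2] ∈ R^(3×2). The projector onto W = col(U) is P = U (U^T U)^(-1) U^T.
Compute U^T U =
  [2, 6]
  [6, 19],
and U^T v = (-1, -6).
Solve U^T U · c = U^T v for the coefficients: c = (17/2, -3). The projection is proj_W(v) = U c.
Check: (v - proj_W(v)) · u_1 = 0  (should be 0).
Check: (v - proj_W(v)) · u_2 = 0  (should be 0).
Result: proj_W(v) = (-3, -1/2, 1/2).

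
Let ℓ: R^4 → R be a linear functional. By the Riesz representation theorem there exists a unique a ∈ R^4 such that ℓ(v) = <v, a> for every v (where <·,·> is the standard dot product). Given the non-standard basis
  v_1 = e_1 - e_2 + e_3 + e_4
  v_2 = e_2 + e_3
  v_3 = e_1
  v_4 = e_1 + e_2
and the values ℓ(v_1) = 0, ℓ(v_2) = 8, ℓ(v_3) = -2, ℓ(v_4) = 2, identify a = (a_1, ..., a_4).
a = (-2, 4, 4, 2)

Write a = (a_1, ..., a_4) in the standard basis. For each basis vector v_i, ℓ(v_i) = <v_i, a> is a linear equation in the a_j's. Collect the n equations into a matrix system V a = ℓ, where row i of V is v_i (expressed in the standard basis). Since V is invertible (lower-triangular with 1s on the diagonal, up to permutation), solve by back-substitution:
  V =
[[1, -1, 1, 1],
 [0, 1, 1, 0],
 [1, 0, 0, 0],
 [1, 1, 0, 0]]
  V a = (0, 8, -2, 2)
Solving gives a = (-2, 4, 4, 2).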